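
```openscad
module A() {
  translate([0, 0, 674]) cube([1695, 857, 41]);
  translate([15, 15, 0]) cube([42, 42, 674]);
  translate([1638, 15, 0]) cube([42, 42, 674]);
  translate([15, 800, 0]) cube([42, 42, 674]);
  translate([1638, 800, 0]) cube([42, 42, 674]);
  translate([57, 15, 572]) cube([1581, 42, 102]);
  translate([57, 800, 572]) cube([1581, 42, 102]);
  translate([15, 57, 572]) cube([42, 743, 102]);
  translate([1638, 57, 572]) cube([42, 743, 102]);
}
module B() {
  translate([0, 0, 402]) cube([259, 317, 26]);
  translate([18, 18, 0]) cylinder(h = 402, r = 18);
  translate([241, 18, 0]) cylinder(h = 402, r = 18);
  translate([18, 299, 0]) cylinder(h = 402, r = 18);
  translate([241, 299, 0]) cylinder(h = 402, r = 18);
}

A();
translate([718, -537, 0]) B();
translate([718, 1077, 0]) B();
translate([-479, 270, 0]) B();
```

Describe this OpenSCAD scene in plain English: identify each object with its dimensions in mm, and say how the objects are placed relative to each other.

A is a table with a 1695×857 mm rectangular top, 41 mm thick, top surface at z = 715 mm, supported by four 42×42 mm square legs, each inset 15 mm from the nearest pair of top edges, running from the floor. Four apron rails, 42 mm thick and 102 mm tall, run between adjacent legs with their top edges flush with the underside of the top and their outer faces flush with the legs' outer faces.

B is a four-legged stool. The seat is 259×317 mm, 26 mm thick, top at z = 428 mm. It stands on four round legs, each 36 mm in diameter, from z = 0 to the seat underside, each leg's axis is inset half a diameter from the nearest pair of seat edges (so the leg's bounding box is flush with the corner).

Three stools sit around the table at the −y, +y, −x sides.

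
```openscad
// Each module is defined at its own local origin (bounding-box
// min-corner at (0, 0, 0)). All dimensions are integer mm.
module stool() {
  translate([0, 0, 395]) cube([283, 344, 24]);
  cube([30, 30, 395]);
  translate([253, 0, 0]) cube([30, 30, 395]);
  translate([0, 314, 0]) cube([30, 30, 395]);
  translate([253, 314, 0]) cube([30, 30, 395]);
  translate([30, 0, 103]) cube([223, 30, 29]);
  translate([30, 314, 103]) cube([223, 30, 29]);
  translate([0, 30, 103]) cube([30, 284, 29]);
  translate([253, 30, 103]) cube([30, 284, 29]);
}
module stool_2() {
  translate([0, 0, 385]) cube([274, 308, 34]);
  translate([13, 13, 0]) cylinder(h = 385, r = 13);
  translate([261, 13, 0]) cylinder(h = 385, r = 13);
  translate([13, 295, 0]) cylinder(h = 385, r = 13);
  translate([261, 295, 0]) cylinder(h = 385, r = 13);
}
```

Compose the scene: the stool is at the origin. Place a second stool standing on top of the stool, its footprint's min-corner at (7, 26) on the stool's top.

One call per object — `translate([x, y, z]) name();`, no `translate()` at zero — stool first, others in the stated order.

stool();
translate([7, 26, 419]) stool_2();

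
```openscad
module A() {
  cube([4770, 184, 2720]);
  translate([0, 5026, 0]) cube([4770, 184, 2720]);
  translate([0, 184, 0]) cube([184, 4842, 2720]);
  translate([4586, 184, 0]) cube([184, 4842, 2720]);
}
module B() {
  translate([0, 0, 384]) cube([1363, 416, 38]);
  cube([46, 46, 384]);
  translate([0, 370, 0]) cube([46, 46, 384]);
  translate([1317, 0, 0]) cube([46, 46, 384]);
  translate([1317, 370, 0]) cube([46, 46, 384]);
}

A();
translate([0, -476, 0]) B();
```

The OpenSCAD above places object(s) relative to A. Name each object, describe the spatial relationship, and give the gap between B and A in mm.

A is a house frame. B is a bench. The bench is on the floor beside the house frame on its −y side. The gap between the bench and the house frame is 60 mm.

The bench's nearest face is 60 mm from the house frame's −y face.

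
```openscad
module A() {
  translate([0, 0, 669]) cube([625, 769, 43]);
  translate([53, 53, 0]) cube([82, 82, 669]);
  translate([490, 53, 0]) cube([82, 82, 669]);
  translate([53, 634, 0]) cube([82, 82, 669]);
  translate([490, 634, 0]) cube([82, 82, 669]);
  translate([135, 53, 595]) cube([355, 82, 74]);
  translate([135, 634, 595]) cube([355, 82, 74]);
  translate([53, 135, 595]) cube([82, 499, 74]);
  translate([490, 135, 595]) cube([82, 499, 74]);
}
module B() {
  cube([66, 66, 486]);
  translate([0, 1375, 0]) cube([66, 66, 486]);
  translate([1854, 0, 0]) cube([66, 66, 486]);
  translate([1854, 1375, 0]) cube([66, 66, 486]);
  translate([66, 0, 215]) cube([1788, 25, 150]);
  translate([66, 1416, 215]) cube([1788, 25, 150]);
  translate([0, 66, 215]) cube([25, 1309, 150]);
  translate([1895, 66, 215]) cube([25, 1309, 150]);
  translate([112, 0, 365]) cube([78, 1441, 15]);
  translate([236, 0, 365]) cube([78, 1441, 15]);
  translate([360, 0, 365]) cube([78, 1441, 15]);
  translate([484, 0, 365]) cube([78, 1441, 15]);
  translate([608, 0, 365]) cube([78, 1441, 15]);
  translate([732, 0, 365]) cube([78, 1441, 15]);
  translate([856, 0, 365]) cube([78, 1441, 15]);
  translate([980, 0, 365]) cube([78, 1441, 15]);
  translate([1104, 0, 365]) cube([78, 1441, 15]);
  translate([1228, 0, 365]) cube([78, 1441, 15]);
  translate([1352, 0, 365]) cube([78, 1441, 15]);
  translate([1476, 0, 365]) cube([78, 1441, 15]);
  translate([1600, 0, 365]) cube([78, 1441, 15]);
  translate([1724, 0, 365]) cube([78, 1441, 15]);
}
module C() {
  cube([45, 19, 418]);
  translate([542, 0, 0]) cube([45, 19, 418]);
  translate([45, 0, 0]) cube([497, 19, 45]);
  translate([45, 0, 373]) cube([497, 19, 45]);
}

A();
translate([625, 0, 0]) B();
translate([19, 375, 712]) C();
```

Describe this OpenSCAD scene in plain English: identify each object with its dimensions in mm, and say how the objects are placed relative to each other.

A is a rectangular dining table. The top is 625×769×43 mm with its upper surface at z = 712 mm. It stands on four 82×82 mm square legs, each inset 53 mm from the nearest pair of top edges, running from the floor to the underside of the top. Four apron rails, 82 mm thick and 74 mm tall, run between adjacent legs with their top edges flush with the underside of the top and their outer faces flush with the legs' outer faces.

B is a bed frame 1920 mm long (x) by 1441 mm wide (y). Four 66×66 mm corner posts, 486 mm tall, at the corners of the footprint. Four rails of 25 mm thickness and 150 mm height run between adjacent posts with their undersides at z = 215 mm, their outer faces flush with the outside of the frame (the two x-running rails run between the posts' inner faces; the two y-running rails run between the posts' inner faces). 14 slats, each 78 mm wide (x) and 15 mm thick, lie across the top of the two x-running rails, running the full 1441 mm width of the frame in y; the slats are evenly spaced along x between the inner faces of the end posts with equal gaps (rounded down to the nearest mm) at the −x end and between each pair — any rounding remainder accumulates at the +x end.

C is a picture frame with a 497×328 mm rectangular opening (x by z) and a uniform 45 mm border on every side. Frame depth is 19 mm along y. It is built from two vertical stiles running the full outside height and two horizontal rails spanning the gap between the stiles.

The bed frame is against the table's +x side, with their −y faces flush. The picture frame is on top of the table, centred.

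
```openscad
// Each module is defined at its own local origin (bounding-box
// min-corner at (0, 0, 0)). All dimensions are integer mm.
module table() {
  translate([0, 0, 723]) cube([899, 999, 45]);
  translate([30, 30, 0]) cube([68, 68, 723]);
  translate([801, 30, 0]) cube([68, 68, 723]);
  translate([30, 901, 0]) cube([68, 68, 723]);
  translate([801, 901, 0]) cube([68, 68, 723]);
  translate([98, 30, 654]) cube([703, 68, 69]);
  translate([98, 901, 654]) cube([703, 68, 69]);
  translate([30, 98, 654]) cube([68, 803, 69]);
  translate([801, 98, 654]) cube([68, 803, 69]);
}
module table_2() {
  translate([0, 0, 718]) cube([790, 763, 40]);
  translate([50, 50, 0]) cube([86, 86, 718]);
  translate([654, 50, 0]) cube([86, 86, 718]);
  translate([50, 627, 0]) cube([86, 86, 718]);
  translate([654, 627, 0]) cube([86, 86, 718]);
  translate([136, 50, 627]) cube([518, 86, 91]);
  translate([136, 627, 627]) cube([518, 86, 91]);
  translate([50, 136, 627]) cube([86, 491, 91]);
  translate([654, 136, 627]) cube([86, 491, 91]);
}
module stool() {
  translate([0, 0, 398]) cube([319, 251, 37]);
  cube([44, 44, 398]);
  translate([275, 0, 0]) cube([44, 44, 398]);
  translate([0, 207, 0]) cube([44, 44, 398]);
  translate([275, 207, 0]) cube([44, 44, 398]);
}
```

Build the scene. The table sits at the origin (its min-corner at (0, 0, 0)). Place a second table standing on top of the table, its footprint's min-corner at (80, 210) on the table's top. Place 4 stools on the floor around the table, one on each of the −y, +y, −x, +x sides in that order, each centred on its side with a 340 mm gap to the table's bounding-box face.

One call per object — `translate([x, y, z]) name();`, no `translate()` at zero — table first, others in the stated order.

table();
translate([80, 210, 768]) table_2();
translate([290, -591, 0]) stool();
translate([290, 1339, 0]) stool();
translate([-659, 374, 0]) stool();
translate([1239, 374, 0]) stool();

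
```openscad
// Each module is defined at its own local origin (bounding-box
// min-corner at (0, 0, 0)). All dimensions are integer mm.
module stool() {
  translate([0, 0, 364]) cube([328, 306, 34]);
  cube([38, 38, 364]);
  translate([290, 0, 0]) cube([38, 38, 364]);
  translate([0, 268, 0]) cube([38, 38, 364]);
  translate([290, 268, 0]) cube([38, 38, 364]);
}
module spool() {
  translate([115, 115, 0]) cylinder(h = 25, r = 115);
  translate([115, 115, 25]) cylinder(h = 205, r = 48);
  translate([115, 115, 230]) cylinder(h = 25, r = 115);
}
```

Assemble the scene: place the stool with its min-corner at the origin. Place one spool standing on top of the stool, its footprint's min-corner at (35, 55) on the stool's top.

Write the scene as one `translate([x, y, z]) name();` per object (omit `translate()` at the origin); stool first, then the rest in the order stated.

stool();
translate([35, 55, 398]) spool();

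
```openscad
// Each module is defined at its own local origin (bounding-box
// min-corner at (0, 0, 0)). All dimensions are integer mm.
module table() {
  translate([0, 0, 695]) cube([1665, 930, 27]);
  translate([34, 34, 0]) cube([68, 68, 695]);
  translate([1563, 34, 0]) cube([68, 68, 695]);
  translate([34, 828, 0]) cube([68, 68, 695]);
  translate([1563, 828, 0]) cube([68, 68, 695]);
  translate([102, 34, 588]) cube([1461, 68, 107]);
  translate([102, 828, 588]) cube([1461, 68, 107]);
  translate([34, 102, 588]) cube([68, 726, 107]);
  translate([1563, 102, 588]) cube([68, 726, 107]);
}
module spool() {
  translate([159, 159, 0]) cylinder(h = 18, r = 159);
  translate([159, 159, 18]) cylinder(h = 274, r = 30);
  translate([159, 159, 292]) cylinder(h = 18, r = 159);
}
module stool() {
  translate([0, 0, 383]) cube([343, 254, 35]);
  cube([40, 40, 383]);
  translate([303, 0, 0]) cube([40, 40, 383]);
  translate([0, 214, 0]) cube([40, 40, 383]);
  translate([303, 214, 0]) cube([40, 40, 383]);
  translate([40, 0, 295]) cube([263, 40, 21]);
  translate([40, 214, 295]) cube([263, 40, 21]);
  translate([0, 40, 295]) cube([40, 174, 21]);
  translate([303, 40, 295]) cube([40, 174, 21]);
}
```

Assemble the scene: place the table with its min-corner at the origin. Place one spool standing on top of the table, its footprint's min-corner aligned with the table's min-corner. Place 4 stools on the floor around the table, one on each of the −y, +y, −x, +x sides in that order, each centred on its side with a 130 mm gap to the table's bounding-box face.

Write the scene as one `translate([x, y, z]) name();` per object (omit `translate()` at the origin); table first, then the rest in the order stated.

table();
translate([0, 0, 722]) spool();
translate([661, -384, 0]) stool();
translate([661, 1060, 0]) stool();
translate([-473, 338, 0]) stool();
translate([1795, 338, 0]) stool();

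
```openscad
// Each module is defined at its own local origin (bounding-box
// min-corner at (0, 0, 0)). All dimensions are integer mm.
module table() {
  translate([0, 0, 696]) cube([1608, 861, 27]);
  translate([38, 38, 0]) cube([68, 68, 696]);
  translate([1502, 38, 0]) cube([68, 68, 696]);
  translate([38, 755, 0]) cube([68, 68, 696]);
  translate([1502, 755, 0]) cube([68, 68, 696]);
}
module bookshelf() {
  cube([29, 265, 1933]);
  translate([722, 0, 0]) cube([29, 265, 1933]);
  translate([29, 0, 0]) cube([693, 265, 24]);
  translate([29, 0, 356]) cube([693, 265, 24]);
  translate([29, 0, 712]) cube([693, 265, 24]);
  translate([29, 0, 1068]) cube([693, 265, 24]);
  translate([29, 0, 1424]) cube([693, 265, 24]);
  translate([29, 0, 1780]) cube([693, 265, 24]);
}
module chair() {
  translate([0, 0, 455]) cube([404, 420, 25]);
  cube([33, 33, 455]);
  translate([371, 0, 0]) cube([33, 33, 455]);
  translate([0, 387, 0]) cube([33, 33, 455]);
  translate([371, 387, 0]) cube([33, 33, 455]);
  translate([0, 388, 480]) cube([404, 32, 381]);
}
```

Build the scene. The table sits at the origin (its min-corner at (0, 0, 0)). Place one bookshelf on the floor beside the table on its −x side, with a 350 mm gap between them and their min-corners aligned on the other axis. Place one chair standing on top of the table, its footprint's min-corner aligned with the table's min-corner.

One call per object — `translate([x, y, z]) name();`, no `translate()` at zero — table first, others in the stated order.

table();
translate([-1101, 0, 0]) bookshelf();
translate([0, 0, 723]) chair();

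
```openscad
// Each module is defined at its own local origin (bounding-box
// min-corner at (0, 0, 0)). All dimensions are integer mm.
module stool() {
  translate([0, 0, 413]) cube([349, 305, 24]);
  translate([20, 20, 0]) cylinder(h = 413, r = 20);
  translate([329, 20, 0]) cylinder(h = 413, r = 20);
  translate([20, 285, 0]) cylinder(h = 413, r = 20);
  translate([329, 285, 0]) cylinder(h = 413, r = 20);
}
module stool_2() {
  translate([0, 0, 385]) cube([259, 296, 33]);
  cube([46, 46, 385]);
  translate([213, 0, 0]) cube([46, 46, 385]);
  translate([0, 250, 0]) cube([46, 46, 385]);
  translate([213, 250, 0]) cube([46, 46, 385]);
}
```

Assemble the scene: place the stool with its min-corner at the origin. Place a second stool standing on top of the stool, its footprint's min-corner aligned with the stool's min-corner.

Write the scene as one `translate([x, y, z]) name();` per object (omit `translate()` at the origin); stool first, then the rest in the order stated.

stool();
translate([0, 0, 437]) stool_2();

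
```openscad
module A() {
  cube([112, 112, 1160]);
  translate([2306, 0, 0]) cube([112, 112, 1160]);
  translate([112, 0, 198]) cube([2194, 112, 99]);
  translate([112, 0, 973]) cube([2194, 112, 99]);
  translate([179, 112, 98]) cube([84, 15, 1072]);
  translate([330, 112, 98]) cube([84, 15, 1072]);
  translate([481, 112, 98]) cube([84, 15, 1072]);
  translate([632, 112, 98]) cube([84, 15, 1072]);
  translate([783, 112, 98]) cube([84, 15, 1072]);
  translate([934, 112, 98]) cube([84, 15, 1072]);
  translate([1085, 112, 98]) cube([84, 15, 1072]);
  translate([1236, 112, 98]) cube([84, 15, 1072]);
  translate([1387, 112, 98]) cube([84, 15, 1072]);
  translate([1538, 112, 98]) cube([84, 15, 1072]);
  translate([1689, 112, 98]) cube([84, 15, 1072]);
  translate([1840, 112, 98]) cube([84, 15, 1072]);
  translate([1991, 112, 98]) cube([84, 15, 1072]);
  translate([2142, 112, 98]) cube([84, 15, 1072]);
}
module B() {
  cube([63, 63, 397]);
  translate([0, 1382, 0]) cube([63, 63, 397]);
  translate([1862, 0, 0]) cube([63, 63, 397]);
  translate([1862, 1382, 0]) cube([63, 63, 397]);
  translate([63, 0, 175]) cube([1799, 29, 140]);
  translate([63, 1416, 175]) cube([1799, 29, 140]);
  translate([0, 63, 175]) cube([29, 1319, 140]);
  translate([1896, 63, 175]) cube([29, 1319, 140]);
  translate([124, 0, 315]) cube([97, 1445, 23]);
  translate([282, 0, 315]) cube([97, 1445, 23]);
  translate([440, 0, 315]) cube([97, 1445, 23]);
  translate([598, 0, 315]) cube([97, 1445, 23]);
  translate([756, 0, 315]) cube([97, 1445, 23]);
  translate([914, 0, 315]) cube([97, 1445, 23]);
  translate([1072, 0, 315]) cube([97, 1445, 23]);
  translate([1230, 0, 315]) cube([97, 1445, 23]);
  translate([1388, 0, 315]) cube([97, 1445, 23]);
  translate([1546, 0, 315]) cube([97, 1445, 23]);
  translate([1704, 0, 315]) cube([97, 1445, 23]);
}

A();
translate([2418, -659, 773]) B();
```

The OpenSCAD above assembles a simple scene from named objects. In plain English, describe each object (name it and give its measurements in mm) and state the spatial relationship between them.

A is a fence section. Two 112×112 mm posts, 1160 mm tall, stand on the floor with a clear span of 2194 mm between their inner faces. Two horizontal rails of 112×99 mm section span the gap between the posts with their undersides at z = 198 mm and z = 973 mm, flush with the posts' −y face. 14 pickets, each 84 mm wide, 15 mm thick and 1072 mm tall, are fixed to the +y face of the rails with their bottoms at z = 98 mm, evenly spaced across the span with equal gaps (rounded down to the nearest mm) at the −x end and between each pair — any rounding remainder accumulates at the +x end.

B is a bed frame 1925 mm long (x) by 1445 mm wide (y). Four 63×63 mm corner posts, 397 mm tall, at the corners of the footprint. Four rails of 29 mm thickness and 140 mm height run between adjacent posts with their undersides at z = 175 mm, their outer faces flush with the outside of the frame (the two x-running rails run between the posts' inner faces; the two y-running rails run between the posts' inner faces). 11 slats, each 97 mm wide (x) and 23 mm thick, lie across the top of the two x-running rails, running the full 1445 mm width of the frame in y; the slats are evenly spaced along x between the inner faces of the end posts with equal gaps (rounded down to the nearest mm) at the −x end and between each pair — any rounding remainder accumulates at the +x end.

The bed frame is beside the fence section with their tops flush at z = 1170.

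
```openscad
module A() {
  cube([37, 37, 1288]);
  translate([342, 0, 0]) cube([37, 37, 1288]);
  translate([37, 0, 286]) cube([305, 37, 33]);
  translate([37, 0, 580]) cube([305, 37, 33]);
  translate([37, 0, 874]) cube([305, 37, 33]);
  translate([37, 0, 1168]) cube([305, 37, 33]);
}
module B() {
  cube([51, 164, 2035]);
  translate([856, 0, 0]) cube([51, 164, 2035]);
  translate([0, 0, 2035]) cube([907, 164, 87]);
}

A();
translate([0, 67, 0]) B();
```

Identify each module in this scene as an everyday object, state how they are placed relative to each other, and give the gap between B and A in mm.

A is a ladder. B is a door frame. The door frame is on the floor beside the ladder on its +y side. The gap between the door frame and the ladder is 30 mm.

The door frame's nearest face is 30 mm from the ladder's +y face.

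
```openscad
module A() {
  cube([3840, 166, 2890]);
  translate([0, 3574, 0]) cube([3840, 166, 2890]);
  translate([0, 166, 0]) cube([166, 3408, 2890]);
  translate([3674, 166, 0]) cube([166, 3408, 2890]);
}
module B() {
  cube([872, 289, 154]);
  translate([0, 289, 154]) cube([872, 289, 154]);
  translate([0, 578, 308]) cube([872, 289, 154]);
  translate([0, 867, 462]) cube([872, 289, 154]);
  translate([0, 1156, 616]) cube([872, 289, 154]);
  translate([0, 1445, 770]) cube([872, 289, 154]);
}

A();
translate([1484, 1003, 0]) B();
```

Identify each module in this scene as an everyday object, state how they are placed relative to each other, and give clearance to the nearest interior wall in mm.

Clearances: x = 1318, y = 837; minimum 837 mm.

A is a house frame. B is a staircase. The staircase sits inside the house frame, centred. The clearance to the nearest interior wall is 837 mm.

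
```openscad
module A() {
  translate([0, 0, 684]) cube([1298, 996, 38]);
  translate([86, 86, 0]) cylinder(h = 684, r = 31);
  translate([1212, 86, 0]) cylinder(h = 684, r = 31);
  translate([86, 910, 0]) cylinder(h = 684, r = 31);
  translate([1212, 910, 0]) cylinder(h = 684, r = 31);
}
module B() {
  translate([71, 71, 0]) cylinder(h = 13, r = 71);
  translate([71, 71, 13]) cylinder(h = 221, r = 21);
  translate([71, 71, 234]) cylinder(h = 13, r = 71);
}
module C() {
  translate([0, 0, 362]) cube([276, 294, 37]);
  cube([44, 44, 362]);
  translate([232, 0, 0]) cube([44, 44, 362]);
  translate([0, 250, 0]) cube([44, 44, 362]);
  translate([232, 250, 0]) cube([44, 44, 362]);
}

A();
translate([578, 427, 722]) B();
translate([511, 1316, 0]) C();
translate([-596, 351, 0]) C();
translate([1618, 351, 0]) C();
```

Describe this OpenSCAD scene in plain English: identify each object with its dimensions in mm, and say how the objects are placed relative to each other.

A is a table: top 1298 mm (x) × 996 mm (y), 38 mm thick, upper face at z = 722 mm, on four round legs of 62 mm diameter, each leg's bounding box inset 55 mm from the nearest pair of top edges, running from z = 0 to the bottom of the top.

B is a spool: two coaxial disc flanges of radius 71 mm and thickness 13 mm, joined by a core cylinder of radius 21 mm and height 221 mm. The lower flange rests on z = 0 and the three cylinders share a vertical axis.

C is a four-legged stool. The seat is 276×294 mm, 37 mm thick, top at z = 399 mm. It stands on four square legs, each 44×44 mm in cross-section, from z = 0 to the seat underside, each flush with a corner of the seat.

The spool is on top of the table, centred. Three stools sit around the table at the +y, −x, +x sides.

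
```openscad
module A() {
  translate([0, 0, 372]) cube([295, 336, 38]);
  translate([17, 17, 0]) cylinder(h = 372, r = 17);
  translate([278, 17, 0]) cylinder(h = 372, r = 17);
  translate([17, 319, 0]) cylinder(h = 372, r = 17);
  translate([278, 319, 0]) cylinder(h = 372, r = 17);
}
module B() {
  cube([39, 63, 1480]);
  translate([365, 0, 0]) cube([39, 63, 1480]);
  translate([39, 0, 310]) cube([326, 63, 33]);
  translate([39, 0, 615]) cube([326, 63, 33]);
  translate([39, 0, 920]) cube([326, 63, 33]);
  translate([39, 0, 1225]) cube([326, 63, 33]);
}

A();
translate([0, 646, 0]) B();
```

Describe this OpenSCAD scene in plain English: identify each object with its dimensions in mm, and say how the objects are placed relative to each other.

A is a simple wooden stool: a rectangular seat 295 mm (x) by 336 mm (y), 38 mm thick, top face at z = 410 mm, on four round legs, each 34 mm in diameter. The legs rest on z = 0, each leg's axis is inset half a diameter from the nearest pair of seat edges (so the leg's bounding box is flush with the corner).

B is a straight ladder. Two 39×63 mm vertical rails, 1480 mm tall, stand 404 mm apart (outside-to-outside) with their front faces coplanar on the −y side. 4 rungs, each 63 mm deep and 33 mm tall, span between the inner faces of the rails, front faces flush with the rails. The lowest rung's underside is at z = 310 mm and rungs are spaced 305 mm apart (underside to underside).

The ladder is on the floor beside the stool on its +y side.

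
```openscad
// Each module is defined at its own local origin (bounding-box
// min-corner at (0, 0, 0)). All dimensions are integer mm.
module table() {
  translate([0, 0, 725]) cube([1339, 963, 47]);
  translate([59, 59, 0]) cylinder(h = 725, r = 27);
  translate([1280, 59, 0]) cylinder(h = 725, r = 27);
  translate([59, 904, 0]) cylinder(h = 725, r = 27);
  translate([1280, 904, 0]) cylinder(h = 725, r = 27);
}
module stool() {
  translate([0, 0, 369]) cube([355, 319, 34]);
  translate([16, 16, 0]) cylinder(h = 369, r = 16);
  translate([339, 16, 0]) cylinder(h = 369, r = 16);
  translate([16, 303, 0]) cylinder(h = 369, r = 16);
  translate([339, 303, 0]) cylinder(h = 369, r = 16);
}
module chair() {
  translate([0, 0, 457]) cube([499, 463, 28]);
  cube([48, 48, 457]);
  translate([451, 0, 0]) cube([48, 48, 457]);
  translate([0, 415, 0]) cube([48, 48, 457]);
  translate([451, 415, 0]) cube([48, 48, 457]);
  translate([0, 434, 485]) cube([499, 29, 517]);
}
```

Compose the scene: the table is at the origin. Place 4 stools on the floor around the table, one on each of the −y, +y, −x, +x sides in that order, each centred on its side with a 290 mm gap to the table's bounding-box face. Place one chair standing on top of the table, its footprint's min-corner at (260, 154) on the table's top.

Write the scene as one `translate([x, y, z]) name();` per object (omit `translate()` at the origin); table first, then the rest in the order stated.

table();
translate([492, -609, 0]) stool();
translate([492, 1253, 0]) stool();
translate([-645, 322, 0]) stool();
translate([1629, 322, 0]) stool();
translate([260, 154, 772]) chair();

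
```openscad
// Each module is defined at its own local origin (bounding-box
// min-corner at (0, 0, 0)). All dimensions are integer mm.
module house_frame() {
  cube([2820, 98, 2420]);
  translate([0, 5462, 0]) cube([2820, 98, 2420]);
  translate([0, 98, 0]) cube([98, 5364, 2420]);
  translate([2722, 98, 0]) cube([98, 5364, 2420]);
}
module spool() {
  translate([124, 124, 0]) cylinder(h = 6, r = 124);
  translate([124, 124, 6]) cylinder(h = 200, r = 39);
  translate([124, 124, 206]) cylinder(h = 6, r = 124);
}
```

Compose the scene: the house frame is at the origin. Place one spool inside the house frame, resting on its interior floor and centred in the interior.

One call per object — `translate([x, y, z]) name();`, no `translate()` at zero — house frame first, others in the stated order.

house_frame();
translate([1286, 2656, 0]) spool();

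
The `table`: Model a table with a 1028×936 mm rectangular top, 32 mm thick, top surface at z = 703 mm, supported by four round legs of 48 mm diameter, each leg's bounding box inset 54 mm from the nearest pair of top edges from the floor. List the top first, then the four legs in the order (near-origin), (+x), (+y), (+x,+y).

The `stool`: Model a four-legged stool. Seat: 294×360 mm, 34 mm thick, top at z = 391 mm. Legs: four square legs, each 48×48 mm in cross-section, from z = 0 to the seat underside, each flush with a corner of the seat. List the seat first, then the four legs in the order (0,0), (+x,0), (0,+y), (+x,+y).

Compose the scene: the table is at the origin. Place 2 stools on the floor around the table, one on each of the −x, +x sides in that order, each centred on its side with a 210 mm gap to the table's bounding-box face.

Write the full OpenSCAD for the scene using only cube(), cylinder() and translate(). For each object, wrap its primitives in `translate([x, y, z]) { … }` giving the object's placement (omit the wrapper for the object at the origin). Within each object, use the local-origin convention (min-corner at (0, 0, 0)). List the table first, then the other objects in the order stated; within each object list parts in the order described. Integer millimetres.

translate([0, 0, 671]) cube([1028, 936, 32]);
translate([78, 78, 0]) cylinder(h = 671, r = 24);
translate([950, 78, 0]) cylinder(h = 671, r = 24);
translate([78, 858, 0]) cylinder(h = 671, r = 24);
translate([950, 858, 0]) cylinder(h = 671, r = 24);
translate([-504, 288, 0]) {
  translate([0, 0, 357]) cube([294, 360, 34]);
  cube([48, 48, 357]);
  translate([246, 0, 0]) cube([48, 48, 357]);
  translate([0, 312, 0]) cube([48, 48, 357]);
  translate([246, 312, 0]) cube([48, 48, 357]);
}
translate([1238, 288, 0]) {
  translate([0, 0, 357]) cube([294, 360, 34]);
  cube([48, 48, 357]);
  translate([246, 0, 0]) cube([48, 48, 357]);
  translate([0, 312, 0]) cube([48, 48, 357]);
  translate([246, 312, 0]) cube([48, 48, 357]);
}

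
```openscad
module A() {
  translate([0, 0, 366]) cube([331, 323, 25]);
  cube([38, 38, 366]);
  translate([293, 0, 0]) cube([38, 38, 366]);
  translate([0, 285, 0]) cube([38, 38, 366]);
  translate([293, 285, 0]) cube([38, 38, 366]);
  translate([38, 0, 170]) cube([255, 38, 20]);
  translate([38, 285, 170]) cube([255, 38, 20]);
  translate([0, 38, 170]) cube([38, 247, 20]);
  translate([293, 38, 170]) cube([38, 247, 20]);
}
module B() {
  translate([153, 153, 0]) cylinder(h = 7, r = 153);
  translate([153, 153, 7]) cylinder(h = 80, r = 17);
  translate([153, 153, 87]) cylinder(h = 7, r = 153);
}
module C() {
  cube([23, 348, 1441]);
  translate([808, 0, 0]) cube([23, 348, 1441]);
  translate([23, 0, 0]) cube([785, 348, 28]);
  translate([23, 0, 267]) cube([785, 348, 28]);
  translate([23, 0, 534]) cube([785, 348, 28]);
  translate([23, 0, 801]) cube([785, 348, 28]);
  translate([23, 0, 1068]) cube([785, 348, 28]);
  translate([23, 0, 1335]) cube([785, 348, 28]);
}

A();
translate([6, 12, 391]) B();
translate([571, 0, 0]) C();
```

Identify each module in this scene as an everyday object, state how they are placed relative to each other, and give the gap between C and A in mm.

The bookshelf's nearest face is 240 mm from the stool's +x face.

A is a stool. B is a spool. C is a bookshelf. The spool is on top of the stool. The bookshelf is on the floor beside the stool on its +x side. The gap between the bookshelf and the stool is 240 mm.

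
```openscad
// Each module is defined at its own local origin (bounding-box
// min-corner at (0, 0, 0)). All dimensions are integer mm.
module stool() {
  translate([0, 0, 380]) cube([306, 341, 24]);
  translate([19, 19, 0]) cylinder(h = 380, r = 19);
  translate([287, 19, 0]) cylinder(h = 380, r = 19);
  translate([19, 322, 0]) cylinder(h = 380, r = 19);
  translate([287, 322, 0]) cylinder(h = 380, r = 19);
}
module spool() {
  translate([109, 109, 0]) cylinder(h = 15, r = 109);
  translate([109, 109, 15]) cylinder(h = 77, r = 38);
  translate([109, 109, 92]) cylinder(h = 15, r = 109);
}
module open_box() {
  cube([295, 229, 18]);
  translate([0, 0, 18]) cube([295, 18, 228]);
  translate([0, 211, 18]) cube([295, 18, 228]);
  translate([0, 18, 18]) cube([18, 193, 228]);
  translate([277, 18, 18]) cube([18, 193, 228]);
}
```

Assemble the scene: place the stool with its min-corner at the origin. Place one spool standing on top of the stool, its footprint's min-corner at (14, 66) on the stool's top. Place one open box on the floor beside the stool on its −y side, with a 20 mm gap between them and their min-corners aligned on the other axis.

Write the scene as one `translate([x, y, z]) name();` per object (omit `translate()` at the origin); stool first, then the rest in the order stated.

stool();
translate([14, 66, 404]) spool();
translate([0, -249, 0]) open_box();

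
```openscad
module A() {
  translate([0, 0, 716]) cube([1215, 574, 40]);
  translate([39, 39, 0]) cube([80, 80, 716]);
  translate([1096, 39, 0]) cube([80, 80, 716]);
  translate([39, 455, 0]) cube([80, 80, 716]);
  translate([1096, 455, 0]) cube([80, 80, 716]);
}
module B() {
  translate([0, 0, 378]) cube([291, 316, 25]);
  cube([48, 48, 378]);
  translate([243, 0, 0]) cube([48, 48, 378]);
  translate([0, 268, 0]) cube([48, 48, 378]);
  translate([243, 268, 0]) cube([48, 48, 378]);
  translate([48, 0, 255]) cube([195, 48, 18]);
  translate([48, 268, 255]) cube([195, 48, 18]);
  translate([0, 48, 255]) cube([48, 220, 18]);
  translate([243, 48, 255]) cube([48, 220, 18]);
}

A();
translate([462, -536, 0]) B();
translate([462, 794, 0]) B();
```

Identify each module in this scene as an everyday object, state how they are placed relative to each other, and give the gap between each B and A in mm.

A is a table. B is a stool. Two stools sit around the table at the −y, +y sides. The gap between each stool and the table is 220 mm.

Each stool's nearest face is 220 mm from the table's bounding box.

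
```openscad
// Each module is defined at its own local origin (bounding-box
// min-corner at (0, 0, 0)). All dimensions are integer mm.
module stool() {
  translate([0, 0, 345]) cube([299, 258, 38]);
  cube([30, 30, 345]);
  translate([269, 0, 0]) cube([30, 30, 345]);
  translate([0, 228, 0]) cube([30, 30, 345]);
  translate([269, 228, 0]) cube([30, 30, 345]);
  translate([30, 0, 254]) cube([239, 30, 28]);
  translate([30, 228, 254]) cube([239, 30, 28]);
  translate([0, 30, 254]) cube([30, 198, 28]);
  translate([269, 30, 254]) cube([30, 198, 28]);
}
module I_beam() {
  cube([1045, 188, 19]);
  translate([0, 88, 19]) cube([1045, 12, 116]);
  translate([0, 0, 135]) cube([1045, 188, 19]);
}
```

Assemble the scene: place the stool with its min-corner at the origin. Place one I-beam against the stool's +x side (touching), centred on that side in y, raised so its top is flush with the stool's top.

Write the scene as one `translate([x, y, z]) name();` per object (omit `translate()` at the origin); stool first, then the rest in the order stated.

stool();
translate([299, 35, 229]) I_beam();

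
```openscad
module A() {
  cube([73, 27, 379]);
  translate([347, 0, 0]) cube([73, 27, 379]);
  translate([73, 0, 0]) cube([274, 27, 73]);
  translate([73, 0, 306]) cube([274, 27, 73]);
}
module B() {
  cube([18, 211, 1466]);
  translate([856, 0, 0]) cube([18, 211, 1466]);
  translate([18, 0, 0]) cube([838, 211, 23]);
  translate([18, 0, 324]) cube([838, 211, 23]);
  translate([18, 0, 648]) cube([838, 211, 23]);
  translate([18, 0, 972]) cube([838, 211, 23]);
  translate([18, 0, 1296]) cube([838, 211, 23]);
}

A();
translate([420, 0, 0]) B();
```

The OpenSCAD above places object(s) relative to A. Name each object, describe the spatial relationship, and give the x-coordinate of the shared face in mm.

A is a picture frame. B is a bookshelf. The bookshelf is against the picture frame's +x side, with their −y faces flush. The x-coordinate of the shared face is 420 mm.

The picture frame's +x face and the bookshelf's −x face are both at x = 420 mm.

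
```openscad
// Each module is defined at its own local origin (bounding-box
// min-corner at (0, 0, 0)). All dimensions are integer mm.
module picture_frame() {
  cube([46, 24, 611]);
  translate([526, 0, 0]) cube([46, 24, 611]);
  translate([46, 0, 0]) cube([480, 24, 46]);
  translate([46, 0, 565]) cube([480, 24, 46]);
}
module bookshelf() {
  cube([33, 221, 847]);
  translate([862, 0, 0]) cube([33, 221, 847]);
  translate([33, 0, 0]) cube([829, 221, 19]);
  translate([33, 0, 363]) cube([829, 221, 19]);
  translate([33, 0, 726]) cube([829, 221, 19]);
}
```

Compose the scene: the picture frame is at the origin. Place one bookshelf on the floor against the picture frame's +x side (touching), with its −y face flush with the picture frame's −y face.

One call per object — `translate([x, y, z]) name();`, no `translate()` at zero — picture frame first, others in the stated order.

picture_frame();
translate([572, 0, 0]) bookshelf();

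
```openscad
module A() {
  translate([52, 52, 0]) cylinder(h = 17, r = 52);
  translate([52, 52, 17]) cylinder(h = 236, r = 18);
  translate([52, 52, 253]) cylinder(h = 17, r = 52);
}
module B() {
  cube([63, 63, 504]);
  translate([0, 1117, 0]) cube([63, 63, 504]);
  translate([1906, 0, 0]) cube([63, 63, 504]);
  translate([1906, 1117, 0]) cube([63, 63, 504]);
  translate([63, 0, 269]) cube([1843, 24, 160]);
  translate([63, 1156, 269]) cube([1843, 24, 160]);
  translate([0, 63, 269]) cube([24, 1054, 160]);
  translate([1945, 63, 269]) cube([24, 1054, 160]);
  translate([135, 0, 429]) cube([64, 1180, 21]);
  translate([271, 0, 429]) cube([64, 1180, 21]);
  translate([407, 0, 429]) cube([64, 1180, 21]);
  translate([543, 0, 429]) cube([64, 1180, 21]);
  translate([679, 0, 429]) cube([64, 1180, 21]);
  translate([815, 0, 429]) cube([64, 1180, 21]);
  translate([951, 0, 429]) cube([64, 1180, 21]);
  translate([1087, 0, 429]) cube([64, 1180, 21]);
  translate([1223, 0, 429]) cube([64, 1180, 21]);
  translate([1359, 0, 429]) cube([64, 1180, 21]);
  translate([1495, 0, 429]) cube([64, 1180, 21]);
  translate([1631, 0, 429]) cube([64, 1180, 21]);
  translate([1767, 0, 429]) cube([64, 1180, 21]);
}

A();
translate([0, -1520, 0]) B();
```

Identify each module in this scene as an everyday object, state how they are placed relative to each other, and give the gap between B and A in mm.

The bed frame's nearest face is 340 mm from the spool's −y face.

A is a spool. B is a bed frame. The bed frame is on the floor beside the spool on its −y side. The gap between the bed frame and the spool is 340 mm.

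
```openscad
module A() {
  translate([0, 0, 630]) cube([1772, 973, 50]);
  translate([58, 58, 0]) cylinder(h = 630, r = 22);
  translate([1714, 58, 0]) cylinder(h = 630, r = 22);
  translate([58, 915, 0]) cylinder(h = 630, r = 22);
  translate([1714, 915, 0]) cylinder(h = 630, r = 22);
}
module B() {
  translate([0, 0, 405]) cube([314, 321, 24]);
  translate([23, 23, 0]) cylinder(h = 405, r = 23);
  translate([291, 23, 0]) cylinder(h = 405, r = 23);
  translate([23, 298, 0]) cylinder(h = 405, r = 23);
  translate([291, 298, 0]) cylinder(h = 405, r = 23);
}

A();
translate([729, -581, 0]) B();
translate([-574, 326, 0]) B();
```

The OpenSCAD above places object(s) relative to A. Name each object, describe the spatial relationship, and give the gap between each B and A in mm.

A is a table. B is a stool. Two stools sit around the table at the −y, −x sides. The gap between each stool and the table is 260 mm.

Each stool's nearest face is 260 mm from the table's bounding box.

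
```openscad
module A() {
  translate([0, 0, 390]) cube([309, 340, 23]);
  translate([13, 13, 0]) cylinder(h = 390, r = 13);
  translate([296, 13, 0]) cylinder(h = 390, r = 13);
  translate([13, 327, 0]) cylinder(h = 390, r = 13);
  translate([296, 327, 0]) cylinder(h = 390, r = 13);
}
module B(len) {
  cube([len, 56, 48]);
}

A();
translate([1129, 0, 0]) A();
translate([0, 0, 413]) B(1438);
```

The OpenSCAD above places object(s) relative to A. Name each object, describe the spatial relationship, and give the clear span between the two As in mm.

A is a stool. B is a beam. A beam spans the tops of two stools. The clear span between the two stools is 820 mm.

Second stool starts at x = 1129; first ends at x = 309; clear span = 1129 − 309 = 820 mm.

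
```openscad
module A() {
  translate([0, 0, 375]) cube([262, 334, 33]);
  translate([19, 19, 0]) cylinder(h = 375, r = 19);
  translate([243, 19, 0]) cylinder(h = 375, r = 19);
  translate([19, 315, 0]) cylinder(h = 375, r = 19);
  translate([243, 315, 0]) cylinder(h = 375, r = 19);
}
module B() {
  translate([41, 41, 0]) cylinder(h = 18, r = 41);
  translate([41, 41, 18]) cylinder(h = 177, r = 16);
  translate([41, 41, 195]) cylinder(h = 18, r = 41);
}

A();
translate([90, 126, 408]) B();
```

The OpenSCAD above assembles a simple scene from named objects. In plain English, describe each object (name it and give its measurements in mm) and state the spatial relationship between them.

A is a simple wooden stool: a rectangular seat 262 mm (x) by 334 mm (y), 33 mm thick, top face at z = 408 mm, on four round legs, each 38 mm in diameter. The legs rest on z = 0, each leg's axis is inset half a diameter from the nearest pair of seat edges (so the leg's bounding box is flush with the corner).

B is a spool: two coaxial disc flanges of radius 41 mm and thickness 18 mm, joined by a core cylinder of radius 16 mm and height 177 mm. The lower flange rests on z = 0 and the three cylinders share a vertical axis.

The spool is on top of the stool, centred.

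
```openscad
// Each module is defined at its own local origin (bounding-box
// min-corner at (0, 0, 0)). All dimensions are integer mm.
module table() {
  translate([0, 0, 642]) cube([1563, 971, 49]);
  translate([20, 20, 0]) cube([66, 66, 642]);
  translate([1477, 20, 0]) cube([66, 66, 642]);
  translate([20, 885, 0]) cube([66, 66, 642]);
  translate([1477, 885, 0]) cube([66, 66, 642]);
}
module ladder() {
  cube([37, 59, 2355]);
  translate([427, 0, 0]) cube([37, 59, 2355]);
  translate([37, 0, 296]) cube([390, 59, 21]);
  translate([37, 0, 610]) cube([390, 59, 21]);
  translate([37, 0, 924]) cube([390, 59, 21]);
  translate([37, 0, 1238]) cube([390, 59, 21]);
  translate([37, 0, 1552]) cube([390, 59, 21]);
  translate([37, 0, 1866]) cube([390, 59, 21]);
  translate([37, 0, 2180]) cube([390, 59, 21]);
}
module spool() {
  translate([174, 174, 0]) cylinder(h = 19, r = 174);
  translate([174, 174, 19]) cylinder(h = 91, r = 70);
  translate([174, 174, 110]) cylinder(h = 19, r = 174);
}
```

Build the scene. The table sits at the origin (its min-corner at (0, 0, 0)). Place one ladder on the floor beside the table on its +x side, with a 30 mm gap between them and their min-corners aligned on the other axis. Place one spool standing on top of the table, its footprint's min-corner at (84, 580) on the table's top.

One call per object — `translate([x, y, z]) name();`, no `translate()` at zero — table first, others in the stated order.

table();
translate([1593, 0, 0]) ladder();
translate([84, 580, 691]) spool();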